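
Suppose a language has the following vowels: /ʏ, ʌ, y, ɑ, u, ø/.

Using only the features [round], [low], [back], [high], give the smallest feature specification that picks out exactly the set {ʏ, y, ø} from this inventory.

The target set is precisely the extension of [-back] in this inventory.

[-back]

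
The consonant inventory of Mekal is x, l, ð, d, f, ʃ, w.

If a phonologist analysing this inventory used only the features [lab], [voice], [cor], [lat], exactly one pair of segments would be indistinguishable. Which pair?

d, ð

On the given features, /d/ and /ð/ have an identical profile: [−labial], [+voice], [+coronal], [−lateral]. No other two segments in the inventory coincide on all 4 features. (They do differ in [continuant] and [distributed], which are not among the given features.)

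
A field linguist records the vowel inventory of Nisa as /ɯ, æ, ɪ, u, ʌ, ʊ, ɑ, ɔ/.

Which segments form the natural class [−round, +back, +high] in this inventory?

ɯ

Among the inventory, the [−round] segments are /ɯ, æ, ɪ, ʌ, ɑ/.
Among these, [+back] gives /ɯ, ʌ, ɑ/.
Of those, [+high] leaves /ɯ/.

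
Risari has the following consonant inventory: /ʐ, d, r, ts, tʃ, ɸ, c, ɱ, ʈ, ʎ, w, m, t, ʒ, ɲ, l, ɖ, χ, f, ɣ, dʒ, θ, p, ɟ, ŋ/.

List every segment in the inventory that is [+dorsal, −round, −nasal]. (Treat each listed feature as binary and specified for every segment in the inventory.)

Checking each segment against [+dorsal], [−round], [−nasal]: /c/ (voiceless palatal stop), /ʎ/ (palatal lateral approximant), /χ/ (voiceless uvular fricative), /ɣ/ (voiced velar fricative), /ɟ/ (voiced palatal stop) satisfy every feature; every other segment in the inventory fails at least one.

c, ʎ, χ, ɣ, ɟ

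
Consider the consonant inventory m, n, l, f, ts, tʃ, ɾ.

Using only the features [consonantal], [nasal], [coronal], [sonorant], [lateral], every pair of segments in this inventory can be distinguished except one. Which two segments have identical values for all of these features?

Both /ts/ and /tʃ/ are [+consonantal], [−nasal], [+coronal], [−sonorant], [−lateral]. Since the list omits [anterior] and [distributed] — which do distinguish the voiceless alveolar affricate from the voiceless postalveolar affricate — this pair collapses; all other pairs remain distinct.

ts, tʃ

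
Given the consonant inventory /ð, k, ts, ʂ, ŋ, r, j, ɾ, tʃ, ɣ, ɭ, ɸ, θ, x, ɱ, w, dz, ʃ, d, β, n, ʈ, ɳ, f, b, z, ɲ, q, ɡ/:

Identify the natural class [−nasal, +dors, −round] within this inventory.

Among the inventory, the [−nasal] segments are /ð, k, ts, ʂ, r, j, ɾ, tʃ, ɣ, ɭ, ɸ, θ, x, w, dz, ʃ, d, β, ʈ, f, b, z, q, ɡ/.
Among these, [+dorsal] gives /k, j, ɣ, x, w, q, ɡ/.
Among these, [−round] leaves /k, j, ɣ, x, q, ɡ/.

k, j, ɣ, x, q, ɡ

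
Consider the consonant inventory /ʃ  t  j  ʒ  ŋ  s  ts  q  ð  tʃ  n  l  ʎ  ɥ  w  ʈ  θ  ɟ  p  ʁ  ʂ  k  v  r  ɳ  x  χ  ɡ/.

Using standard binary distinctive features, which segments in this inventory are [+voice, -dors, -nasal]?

ʒ, ð, l, v, r

Among the inventory, the [+voice] segments are /j, ʒ, ŋ, ð, n, l, ʎ, ɥ, w, ɟ, ʁ, v, r, ɳ, ɡ/.
Within that set, [-dorsal] gives /ʒ, ð, n, l, v, r, ɳ/.
Among these, [-nasal] leaves /ʒ, ð, l, v, r/.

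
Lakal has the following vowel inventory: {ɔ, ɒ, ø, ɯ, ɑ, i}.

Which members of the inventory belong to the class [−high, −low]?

Eliminate segments failing any feature: /ɒ, ɑ/ are [+low]; /ɯ, i/ are [+high]. The remaining /ɔ, ø/ satisfy [−high], [−low].

ɔ, ø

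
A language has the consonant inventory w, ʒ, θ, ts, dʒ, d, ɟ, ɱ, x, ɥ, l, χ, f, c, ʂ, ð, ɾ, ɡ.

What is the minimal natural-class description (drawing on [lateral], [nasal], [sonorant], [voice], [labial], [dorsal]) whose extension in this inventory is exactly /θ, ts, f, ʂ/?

The class [−voice], [−dorsal] has exactly /θ, ts, f, ʂ/ as its extension in this inventory. No smaller conjunction from the listed features achieves this: [−dorsal] alone would also admit /ʒ, dʒ, d, ɱ, …/; [−voice] alone would also admit /x, χ, c/; and checking the remaining single features turns up none with this extension.

[−voice, −dorsal]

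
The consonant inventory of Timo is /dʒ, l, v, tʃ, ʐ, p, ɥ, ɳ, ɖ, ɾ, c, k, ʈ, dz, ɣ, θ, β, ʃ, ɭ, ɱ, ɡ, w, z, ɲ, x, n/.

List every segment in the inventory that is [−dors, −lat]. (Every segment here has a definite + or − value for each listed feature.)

dʒ, v, tʃ, ʐ, p, ɳ, ɖ, ɾ, ʈ, dz, θ, β, ʃ, ɱ, z, n

Among the inventory, the [−dorsal] segments are /dʒ, l, v, tʃ, ʐ, p, ɳ, ɖ, ɾ, ʈ, dz, θ, β, ʃ, ɭ, ɱ, z, n/.
Among these, [−lateral] leaves /dʒ, v, tʃ, ʐ, p, ɳ, ɖ, ɾ, ʈ, dz, θ, β, ʃ, ɱ, z, n/.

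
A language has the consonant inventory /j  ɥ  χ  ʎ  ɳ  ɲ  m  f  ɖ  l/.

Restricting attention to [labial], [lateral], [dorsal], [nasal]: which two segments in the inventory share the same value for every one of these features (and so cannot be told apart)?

χ, j

Both /χ/ and /j/ are [−labial], [−lateral], [+dorsal], [−nasal]. Since the list omits [sonorant], [voice], [high] and [back] — which do distinguish the voiceless uvular fricative from the palatal glide — this pair collapses; all other pairs remain distinct.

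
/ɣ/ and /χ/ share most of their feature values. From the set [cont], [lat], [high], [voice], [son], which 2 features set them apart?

[voice], [high]

The two segments share [+continuant], [-lateral], [-sonorant]. The only features from the list on which they differ: /ɣ/ is [+voice] while /χ/ is [-voice]; /ɣ/ is [+high] while /χ/ is [-high].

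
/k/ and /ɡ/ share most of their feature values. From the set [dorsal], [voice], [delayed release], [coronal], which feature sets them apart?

/k/ is the voiceless velar stop and /ɡ/ is the voiced velar stop. Both are [+dorsal], [-delayed release], [-coronal]. /k/ is [-voice] while /ɡ/ is [+voice], so the distinguishing feature is [voice].

[voice]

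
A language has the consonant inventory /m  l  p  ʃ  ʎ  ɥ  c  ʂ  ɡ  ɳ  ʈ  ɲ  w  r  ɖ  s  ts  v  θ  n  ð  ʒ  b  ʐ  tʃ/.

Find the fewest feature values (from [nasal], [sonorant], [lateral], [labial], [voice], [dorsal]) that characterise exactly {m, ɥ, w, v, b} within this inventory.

/m, ɥ, w, v, b/ are all [+voice], [+labial], and no other segment in the inventory matches both values. Dropping any one of them over-generates: [+labial] alone would also admit /p/; [+voice] alone would also admit /l, ʎ, ɡ, ɳ, …/. No other single listed feature picks out exactly this set either, so fewer than two features will not do.

[+voice, +labial]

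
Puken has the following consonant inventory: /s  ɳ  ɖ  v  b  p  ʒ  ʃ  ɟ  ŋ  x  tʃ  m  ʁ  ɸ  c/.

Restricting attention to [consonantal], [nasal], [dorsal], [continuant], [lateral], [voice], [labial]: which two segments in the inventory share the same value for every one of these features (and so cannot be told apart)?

/s/ (voiceless alveolar fricative) and /ʃ/ (voiceless postalveolar fricative) are both [+consonantal], [-nasal], [-dorsal], [+continuant], [-lateral], [-voice], [-labial], so none of the listed features separates them. (They do differ in [anterior] and [distributed], which are not among the given features.) Every other pair in the inventory differs on at least one listed feature.

s, ʃ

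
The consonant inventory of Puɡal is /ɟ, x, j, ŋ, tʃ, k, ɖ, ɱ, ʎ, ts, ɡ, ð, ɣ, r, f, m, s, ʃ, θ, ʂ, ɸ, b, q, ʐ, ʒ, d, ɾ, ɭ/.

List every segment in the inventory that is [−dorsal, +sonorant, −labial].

r, ɾ, ɭ

Eliminate segments failing any feature: /ɟ, x, j, ŋ, k, ʎ, ɡ, ɣ, q/ are [+dorsal]; /tʃ, ɖ, ts, ð, f, s, ʃ, θ, ʂ, ɸ, b, ʐ, ʒ, d/ are [−sonorant]; /ɱ, m/ are [+labial]. The remaining /r, ɾ, ɭ/ satisfy [−dorsal], [+sonorant], [−labial].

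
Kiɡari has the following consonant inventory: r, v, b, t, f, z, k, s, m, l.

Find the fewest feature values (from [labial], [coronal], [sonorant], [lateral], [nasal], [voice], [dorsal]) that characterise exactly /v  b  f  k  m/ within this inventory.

[−coronal]

Every target segment is [−coronal] and no other inventory member is, so one feature is enough.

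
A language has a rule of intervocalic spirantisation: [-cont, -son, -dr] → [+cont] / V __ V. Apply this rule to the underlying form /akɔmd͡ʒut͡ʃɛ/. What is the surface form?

/k/ satisfies [-cont, -son, -dr] and sits in V __ V. The [+continuant] counterpart of the voiceless velar stop is /x/. Other segments in /akɔmd͡ʒut͡ʃɛ/ either fail the structural description or are not in the environment, so the surface form is [axɔmd͡ʒut͡ʃɛ].

[axɔmd͡ʒut͡ʃɛ]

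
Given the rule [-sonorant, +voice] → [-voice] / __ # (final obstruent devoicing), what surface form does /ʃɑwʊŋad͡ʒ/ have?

/d͡ʒ/ satisfies [-sonorant, +voice] and sits in __ #. The [-voice] counterpart of the voiced postalveolar affricate is /t͡ʃ/. Other segments in /ʃɑwʊŋad͡ʒ/ either fail the structural description or are not in the environment, so the surface form is [ʃɑwʊŋat͡ʃ].

[ʃɑwʊŋat͡ʃ]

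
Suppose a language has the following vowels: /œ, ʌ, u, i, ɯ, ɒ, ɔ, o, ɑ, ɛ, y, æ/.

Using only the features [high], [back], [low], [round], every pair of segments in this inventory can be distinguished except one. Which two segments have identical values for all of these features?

o, ɔ

On the given features, /o/ and /ɔ/ have an identical profile: [-high], [+back], [-low], [+round]. No other two segments in the inventory coincide on all 4 features. (They do differ in [tense], which is not among the given features.)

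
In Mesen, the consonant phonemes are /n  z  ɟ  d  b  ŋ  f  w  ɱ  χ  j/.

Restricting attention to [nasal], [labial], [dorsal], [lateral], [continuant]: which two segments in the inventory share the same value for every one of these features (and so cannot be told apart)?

j, χ

On the given features, /j/ and /χ/ have an identical profile: [−nasal], [−labial], [+dorsal], [−lateral], [+continuant]. No other two segments in the inventory coincide on all 5 features. (They do differ in [sonorant], [voice], [high] and [back], which are not among the given features.)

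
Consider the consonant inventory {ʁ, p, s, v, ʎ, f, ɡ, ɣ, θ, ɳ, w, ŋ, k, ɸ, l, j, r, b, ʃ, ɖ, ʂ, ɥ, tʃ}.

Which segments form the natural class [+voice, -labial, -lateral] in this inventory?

Among the inventory, the [+voice] segments are /ʁ, v, ʎ, ɡ, ɣ, ɳ, w, ŋ, l, j, r, b, ɖ, ɥ/.
Intersecting with [-labial] gives /ʁ, ʎ, ɡ, ɣ, ɳ, ŋ, l, j, r, ɖ/.
Then [-lateral] leaves /ʁ, ɡ, ɣ, ɳ, ŋ, j, r, ɖ/.

ʁ, ɡ, ɣ, ɳ, ŋ, j, r, ɖ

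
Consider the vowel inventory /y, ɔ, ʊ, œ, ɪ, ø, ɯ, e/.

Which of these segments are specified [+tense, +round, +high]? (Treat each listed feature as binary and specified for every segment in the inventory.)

y

Checking each segment against [+tense], [+round], [+high]: /y/ (high front rounded tense vowel) satisfies every feature; every other segment in the inventory fails at least one.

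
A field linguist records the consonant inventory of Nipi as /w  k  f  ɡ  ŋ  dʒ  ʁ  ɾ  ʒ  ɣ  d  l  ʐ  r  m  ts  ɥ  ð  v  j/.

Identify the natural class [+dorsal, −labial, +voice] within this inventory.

ɡ, ŋ, ʁ, ɣ, j

Eliminate segments failing any feature: /w, ɥ/ are [+labial]; /k/ is [−voice]; /f, dʒ, ɾ, ʒ, d, l, ʐ, r, m, ts, ð, v/ are [−dorsal]. The remaining /ɡ, ŋ, ʁ, ɣ, j/ satisfy [+dorsal], [−labial], [+voice].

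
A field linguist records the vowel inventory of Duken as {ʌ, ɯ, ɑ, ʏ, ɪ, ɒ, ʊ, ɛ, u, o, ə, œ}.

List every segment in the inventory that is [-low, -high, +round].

Among the inventory, the [-low] segments are /ʌ, ɯ, ʏ, ɪ, ʊ, ɛ, u, o, ə, œ/.
Then [-high] gives /ʌ, ɛ, o, ə, œ/.
Among these, [+round] leaves /o, œ/.

o, œ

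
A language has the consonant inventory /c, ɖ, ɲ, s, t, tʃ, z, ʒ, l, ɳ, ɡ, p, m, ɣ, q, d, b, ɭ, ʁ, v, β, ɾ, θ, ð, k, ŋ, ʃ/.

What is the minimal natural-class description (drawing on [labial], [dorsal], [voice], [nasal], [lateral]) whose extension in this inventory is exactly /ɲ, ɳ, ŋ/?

The class [+nasal], [−labial] has exactly /ɲ, ɳ, ŋ/ as its extension in this inventory. No smaller conjunction from the listed features achieves this: [−labial] alone would also admit /c, ɖ, s, t, …/; [+nasal] alone would also admit /m/; and checking the remaining single features turns up none with this extension.

[+nasal, −labial]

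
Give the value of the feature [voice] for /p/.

[-voice]

As the voiceless bilabial stop, /p/ is [-voice].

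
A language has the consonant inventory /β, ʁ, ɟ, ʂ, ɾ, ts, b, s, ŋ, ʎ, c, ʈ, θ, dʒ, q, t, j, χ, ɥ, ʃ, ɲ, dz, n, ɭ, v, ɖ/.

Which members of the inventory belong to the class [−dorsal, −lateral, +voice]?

Checking each segment against [−dorsal], [−lateral], [+voice]: /β/ (voiced bilabial fricative), /ɾ/ (alveolar tap), /b/ (voiced bilabial stop), /dʒ/ (voiced postalveolar affricate), /dz/ (voiced alveolar affricate), /n/ (alveolar nasal), among others, satisfy every feature; every other segment in the inventory fails at least one.

β, ɾ, b, dʒ, dz, n, v, ɖ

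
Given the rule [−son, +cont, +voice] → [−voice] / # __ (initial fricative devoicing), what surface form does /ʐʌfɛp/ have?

The only segment in the rule's environment that also matches [−son, +cont, +voice] is /ʐ/. Applying [−voice] turns the voiced retroflex fricative into /ʂ/ (voiceless retroflex fricative), giving [ʂʌfɛp].

[ʂʌfɛp]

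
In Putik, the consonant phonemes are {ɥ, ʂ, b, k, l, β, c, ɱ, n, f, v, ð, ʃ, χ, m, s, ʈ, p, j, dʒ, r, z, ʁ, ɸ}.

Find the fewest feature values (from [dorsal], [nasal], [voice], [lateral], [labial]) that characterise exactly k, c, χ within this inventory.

Every target segment is [−voice], [+dorsal]; each remaining inventory member fails at least one of these. Each conjunct is needed — [+dorsal] alone would also admit /ɥ, j, ʁ/; [−voice] alone would also admit /ʂ, f, ʃ, s, …/ — and no other single listed feature has exactly this extension, so two is the minimum.

[−voice, +dorsal]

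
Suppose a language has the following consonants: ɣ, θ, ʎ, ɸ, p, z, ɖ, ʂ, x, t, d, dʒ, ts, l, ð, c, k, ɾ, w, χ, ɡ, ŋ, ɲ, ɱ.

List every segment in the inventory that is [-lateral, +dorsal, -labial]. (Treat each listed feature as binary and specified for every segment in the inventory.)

ɣ, x, c, k, χ, ɡ, ŋ, ɲ

Among the inventory, the [-lateral] segments are /ɣ, θ, ɸ, p, z, ɖ, ʂ, x, t, d, dʒ, ts, ð, c, k, ɾ, w, χ, ɡ, ŋ, ɲ, ɱ/.
Within that set, [+dorsal] gives /ɣ, x, c, k, w, χ, ɡ, ŋ, ɲ/.
Within that set, [-labial] leaves /ɣ, x, c, k, χ, ɡ, ŋ, ɲ/.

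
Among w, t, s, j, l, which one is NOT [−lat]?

l

/l/ is the alveolar lateral approximant, which is [+lateral]; the rest — /j, t, s, w/ — are [−lateral].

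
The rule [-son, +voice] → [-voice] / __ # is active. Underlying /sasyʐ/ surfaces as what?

The only segment in the rule's environment that also matches [-son, +voice] is /ʐ/. Applying [-voice] turns the voiced retroflex fricative into /ʂ/ (voiceless retroflex fricative), giving [sasyʂ].

[sasyʂ]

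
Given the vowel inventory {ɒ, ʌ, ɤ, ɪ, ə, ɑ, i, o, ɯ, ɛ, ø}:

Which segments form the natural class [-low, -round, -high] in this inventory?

Among the inventory, the [-low] segments are /ʌ, ɤ, ɪ, ə, i, o, ɯ, ɛ, ø/.
Intersecting with [-round] gives /ʌ, ɤ, ɪ, ə, i, ɯ, ɛ/.
Intersecting with [-high] leaves /ʌ, ɤ, ə, ɛ/.

ʌ, ɤ, ə, ɛ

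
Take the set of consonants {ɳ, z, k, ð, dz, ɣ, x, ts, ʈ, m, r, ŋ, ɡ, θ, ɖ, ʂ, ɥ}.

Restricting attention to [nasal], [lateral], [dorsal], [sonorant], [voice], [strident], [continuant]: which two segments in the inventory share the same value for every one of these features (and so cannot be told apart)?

/ɳ/ (retroflex nasal) and /m/ (bilabial nasal) are both [+nasal], [-lateral], [-dorsal], [+sonorant], [+voice], [-strident], [-continuant], so none of the listed features separates them. (They do differ in [labial] and [coronal], which are not among the given features.) Every other pair in the inventory differs on at least one listed feature.

ɳ, m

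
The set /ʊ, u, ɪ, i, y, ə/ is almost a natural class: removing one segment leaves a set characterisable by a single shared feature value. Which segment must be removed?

The remaining segments after removing /ə/ share [+high]; /ə/ (mid central vowel (schwa)) is [-high]. For every other candidate removal, the leftover set fails to share any single feature value that the removed segment lacks.

ə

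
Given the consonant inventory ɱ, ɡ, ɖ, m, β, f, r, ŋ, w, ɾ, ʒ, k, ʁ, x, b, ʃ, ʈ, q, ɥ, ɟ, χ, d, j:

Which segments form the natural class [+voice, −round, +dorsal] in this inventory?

Checking each segment against [+voice], [−round], [+dorsal]: /ɡ/ (voiced velar stop), /ŋ/ (velar nasal), /ʁ/ (voiced uvular fricative), /ɟ/ (voiced palatal stop), /j/ (palatal glide) satisfy every feature; every other segment in the inventory fails at least one.

ɡ, ŋ, ʁ, ɟ, j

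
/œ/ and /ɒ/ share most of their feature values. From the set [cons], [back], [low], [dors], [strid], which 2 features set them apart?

/œ/ (mid front rounded lax vowel) and /ɒ/ (low back rounded vowel) agree on [−consonantal], [+dorsal], [−strident]. They differ on [low] (/œ/ [−], /ɒ/ [+]), [back] (/œ/ [−], /ɒ/ [+]).

[low], [back]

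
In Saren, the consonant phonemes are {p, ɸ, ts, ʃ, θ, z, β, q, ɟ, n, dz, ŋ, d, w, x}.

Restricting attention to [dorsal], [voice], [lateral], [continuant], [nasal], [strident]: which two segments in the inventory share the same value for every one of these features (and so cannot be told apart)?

On the given features, /ɸ/ and /θ/ have an identical profile: [-dorsal], [-voice], [-lateral], [+continuant], [-nasal], [-strident]. No other two segments in the inventory coincide on all 6 features. (They do differ in [labial] and [coronal], which are not among the given features.)

ɸ, θ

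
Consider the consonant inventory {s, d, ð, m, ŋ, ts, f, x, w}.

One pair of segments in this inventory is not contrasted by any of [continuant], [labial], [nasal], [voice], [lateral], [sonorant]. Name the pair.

/x/ (voiceless velar fricative) and /s/ (voiceless alveolar fricative) are both [+continuant], [−labial], [−nasal], [−voice], [−lateral], [−sonorant], so none of the listed features separates them. (They do differ in [strident], [coronal] and [dorsal], which are not among the given features.) Every other pair in the inventory differs on at least one listed feature.

x, s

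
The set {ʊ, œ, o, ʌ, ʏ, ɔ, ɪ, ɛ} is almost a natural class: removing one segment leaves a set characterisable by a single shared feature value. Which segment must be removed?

o

[tense] groups all but one: /œ, ɛ, ʏ, ɪ, ʊ, ʌ, ɔ/ share [-tense] while /o/ (mid back rounded tense vowel) alone is [+tense]. Removing any other segment would not leave a single-feature class that excludes it.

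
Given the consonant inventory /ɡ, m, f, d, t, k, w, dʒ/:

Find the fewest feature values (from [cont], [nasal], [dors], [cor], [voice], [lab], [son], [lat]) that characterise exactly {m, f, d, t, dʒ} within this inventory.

Every target segment is [−dorsal] and no other inventory member is, so one feature is enough.

[−dors]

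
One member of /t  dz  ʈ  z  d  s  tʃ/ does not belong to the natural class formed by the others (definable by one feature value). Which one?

tʃ

/dz, t, z, d, ʈ, s/ are all [−distributed], but /tʃ/ (voiceless postalveolar affricate) is [+distributed]. No other single segment can be removed to leave a set sharing one feature value that the removed segment lacks, so /tʃ/ is the odd one out.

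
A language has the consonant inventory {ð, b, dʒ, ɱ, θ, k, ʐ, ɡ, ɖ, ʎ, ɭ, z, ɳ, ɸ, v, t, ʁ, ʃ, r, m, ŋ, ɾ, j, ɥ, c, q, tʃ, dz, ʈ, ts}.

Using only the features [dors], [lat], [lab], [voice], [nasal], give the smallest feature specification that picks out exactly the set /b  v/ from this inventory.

The class [+voice], [−nasal], [+labial], [−dorsal] has exactly /b, v/ as its extension in this inventory. No smaller conjunction from the listed features achieves this: [−nasal, +labial, −dorsal] alone would also admit /ɸ/; [+voice, +labial, −dorsal] alone would also admit /ɱ, m/; [+voice, −nasal, −dorsal] alone would also admit /ð, dʒ, ʐ, ɖ, …/; [+voice, −nasal, +labial] alone would also admit /ɥ/; and checking the remaining three-feature bundles turns up none with this extension.

[+voice, −nasal, +lab, −dors]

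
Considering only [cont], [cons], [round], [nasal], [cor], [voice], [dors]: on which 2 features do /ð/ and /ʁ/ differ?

[coronal], [dorsal]

The two segments share [+continuant], [+consonantal], [−round], [−nasal], [+voice]. The only features from the list on which they differ: /ð/ is [+coronal] while /ʁ/ is [−coronal]; /ð/ is [−dorsal] while /ʁ/ is [+dorsal].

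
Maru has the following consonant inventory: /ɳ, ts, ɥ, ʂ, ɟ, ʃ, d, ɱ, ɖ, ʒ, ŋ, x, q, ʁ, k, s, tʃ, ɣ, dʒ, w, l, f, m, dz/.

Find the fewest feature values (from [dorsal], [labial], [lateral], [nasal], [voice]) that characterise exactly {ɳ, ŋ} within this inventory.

[+nasal, −labial]

/ɳ, ŋ/ are all [+nasal], [−labial], and no other segment in the inventory matches both values. Dropping any one of them over-generates: [−labial] alone would also admit /ts, ʂ, ɟ, ʃ, …/; [+nasal] alone would also admit /ɱ, m/. No other single listed feature picks out exactly this set either, so fewer than two features will not do.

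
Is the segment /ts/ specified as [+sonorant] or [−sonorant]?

/ts/ is the voiceless alveolar affricate, hence [−sonorant].

[−sonorant]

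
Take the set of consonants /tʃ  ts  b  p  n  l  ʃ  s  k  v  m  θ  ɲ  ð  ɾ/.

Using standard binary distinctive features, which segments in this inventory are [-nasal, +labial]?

b, p, v

Eliminate segments failing any feature: /tʃ, ts, l, ʃ, s, k, θ, ð, ɾ/ are [-labial]; /n, m, ɲ/ are [+nasal]. The remaining /b, p, v/ satisfy [-nasal], [+labial].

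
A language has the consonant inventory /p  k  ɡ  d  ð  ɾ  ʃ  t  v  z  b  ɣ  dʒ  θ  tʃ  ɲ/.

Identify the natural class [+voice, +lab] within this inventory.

The [+voice] segments are /ɡ, d, ð, ɾ, v, z, b, ɣ, dʒ, ɲ/.
Of those, [+labial] leaves /v, b/.

v, b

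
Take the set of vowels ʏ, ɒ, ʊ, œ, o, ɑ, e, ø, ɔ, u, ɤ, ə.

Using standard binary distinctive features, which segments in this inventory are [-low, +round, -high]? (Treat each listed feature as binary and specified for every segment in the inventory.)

œ, o, ø, ɔ

Checking each segment against [-low], [+round], [-high]: /œ/ (mid front rounded lax vowel), /o/ (mid back rounded tense vowel), /ø/ (mid front rounded tense vowel), /ɔ/ (mid back rounded lax vowel) satisfy every feature; every other segment in the inventory fails at least one.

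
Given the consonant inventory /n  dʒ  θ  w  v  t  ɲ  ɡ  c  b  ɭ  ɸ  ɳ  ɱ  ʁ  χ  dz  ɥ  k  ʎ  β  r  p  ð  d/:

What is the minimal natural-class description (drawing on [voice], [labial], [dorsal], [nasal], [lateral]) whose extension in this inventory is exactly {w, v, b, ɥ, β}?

[+voice, −nasal, +labial]

The class [+voice], [−nasal], [+labial] has exactly /w, v, b, ɥ, β/ as its extension in this inventory. No smaller conjunction from the listed features achieves this: [−nasal, +labial] alone would also admit /ɸ, p/; [+voice, +labial] alone would also admit /ɱ/; [+voice, −nasal] alone would also admit /dʒ, ɡ, ɭ, ʁ, …/; and checking the remaining two-feature bundles turns up none with this extension.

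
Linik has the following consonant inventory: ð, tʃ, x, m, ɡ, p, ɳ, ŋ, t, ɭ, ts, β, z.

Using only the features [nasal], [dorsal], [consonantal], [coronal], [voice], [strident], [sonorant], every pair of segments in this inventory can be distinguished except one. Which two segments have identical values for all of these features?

Both /ts/ and /tʃ/ are [-nasal], [-dorsal], [+consonantal], [+coronal], [-voice], [+strident], [-sonorant]. Since the list omits [anterior] and [distributed] — which do distinguish the voiceless alveolar affricate from the voiceless postalveolar affricate — this pair collapses; all other pairs remain distinct.

ts, tʃ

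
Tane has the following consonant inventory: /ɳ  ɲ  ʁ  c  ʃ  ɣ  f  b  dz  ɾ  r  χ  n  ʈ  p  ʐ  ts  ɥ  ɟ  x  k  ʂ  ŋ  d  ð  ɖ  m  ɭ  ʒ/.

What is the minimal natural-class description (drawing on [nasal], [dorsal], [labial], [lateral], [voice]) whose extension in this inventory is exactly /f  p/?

Every target segment is [−voice], [+labial]; each remaining inventory member fails at least one of these. Each conjunct is needed — [+labial] alone would also admit /b, ɥ, m/; [−voice] alone would also admit /c, ʃ, χ, ʈ, …/ — and no other single listed feature has exactly this extension, so two is the minimum.

[−voice, +labial]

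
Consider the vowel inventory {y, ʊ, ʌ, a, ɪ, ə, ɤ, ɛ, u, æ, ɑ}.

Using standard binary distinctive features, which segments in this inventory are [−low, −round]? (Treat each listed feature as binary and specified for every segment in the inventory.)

ʌ, ɪ, ə, ɤ, ɛ

Checking each segment against [−low], [−round]: /ʌ/ (mid back unrounded lax vowel), /ɪ/ (high front unrounded lax vowel), /ə/ (mid central vowel (schwa)), /ɤ/ (mid back unrounded tense vowel), /ɛ/ (mid front unrounded lax vowel) satisfy every feature; every other segment in the inventory fails at least one.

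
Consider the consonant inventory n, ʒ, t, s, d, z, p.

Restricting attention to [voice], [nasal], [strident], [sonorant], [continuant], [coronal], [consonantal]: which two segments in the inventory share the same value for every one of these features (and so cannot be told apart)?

z, ʒ

Both /z/ and /ʒ/ are [+voice], [−nasal], [+strident], [−sonorant], [+continuant], [+coronal], [+consonantal]. Since the list omits [anterior] and [distributed] — which do distinguish the voiced alveolar fricative from the voiced postalveolar fricative — this pair collapses; all other pairs remain distinct.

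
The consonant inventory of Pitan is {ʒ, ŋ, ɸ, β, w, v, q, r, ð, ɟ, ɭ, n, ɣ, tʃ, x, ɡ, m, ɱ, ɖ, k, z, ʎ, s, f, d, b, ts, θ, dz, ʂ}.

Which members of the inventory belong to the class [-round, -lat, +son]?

Checking each segment against [-round], [-lateral], [+sonorant]: /ŋ/ (velar nasal), /r/ (alveolar trill), /n/ (alveolar nasal), /m/ (bilabial nasal), /ɱ/ (labiodental nasal) satisfy every feature; every other segment in the inventory fails at least one.

ŋ, r, n, m, ɱ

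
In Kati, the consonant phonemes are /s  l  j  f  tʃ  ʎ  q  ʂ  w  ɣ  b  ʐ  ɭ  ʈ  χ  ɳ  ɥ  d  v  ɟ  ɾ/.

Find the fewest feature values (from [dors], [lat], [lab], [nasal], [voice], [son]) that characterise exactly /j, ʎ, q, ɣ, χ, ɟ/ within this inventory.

The class [−labial], [+dorsal] has exactly /j, ʎ, q, ɣ, χ, ɟ/ as its extension in this inventory. No smaller conjunction from the listed features achieves this: [+dorsal] alone would also admit /w, ɥ/; [−labial] alone would also admit /s, l, tʃ, ʂ, …/; and checking the remaining single features turns up none with this extension.

[−lab, +dors]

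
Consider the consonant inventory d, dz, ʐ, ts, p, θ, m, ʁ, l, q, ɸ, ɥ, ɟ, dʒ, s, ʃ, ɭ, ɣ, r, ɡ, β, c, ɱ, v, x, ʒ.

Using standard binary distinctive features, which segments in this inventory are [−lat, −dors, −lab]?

d, dz, ʐ, ts, θ, dʒ, s, ʃ, r, ʒ

Checking each segment against [−lateral], [−dorsal], [−labial]: /d/ (voiced alveolar stop), /dz/ (voiced alveolar affricate), /ʐ/ (voiced retroflex fricative), /ts/ (voiceless alveolar affricate), /θ/ (voiceless dental fricative), /dʒ/ (voiced postalveolar affricate), among others, satisfy every feature; every other segment in the inventory fails at least one.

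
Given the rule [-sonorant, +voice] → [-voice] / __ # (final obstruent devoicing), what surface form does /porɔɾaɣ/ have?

[porɔɾax]

/ɣ/ satisfies [-sonorant, +voice] and sits in __ #. The [-voice] counterpart of the voiced velar fricative is /x/. Other segments in /porɔɾaɣ/ either fail the structural description or are not in the environment, so the surface form is [porɔɾax].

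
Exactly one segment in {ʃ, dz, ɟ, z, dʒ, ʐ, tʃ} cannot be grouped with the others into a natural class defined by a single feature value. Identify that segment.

The remaining segments after removing /ɟ/ share [+strident]; /ɟ/ (voiced palatal stop) is [-strident]. For every other candidate removal, the leftover set fails to share any single feature value that the removed segment lacks.

ɟ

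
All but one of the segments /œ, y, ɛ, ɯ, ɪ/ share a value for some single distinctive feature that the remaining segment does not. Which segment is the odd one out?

[back] groups all but one: /œ, ɪ, ɛ, y/ share [−back] while /ɯ/ (high back unrounded vowel) alone is [+back]. Removing any other segment would not leave a single-feature class that excludes it.

ɯ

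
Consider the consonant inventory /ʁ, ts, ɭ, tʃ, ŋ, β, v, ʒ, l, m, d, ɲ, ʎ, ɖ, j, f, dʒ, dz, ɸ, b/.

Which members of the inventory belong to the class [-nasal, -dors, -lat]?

Eliminate segments failing any feature: /ʁ, ʎ, j/ are [+dorsal]; /ɭ, l/ are [+lateral]; /ŋ, m, ɲ/ are [+nasal]. The remaining /ts, tʃ, β, v, ʒ, d, ɖ, f, dʒ, dz, ɸ, b/ satisfy [-nasal], [-dorsal], [-lateral].

ts, tʃ, β, v, ʒ, d, ɖ, f, dʒ, dz, ɸ, b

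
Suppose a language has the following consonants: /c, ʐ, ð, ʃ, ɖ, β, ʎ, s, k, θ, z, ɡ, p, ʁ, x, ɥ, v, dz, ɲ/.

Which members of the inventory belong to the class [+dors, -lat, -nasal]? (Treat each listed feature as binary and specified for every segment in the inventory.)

c, k, ɡ, ʁ, x, ɥ

Checking each segment against [+dorsal], [-lateral], [-nasal]: /c/ (voiceless palatal stop), /k/ (voiceless velar stop), /ɡ/ (voiced velar stop), /ʁ/ (voiced uvular fricative), /x/ (voiceless velar fricative), /ɥ/ (labial-palatal glide) satisfy every feature; every other segment in the inventory fails at least one.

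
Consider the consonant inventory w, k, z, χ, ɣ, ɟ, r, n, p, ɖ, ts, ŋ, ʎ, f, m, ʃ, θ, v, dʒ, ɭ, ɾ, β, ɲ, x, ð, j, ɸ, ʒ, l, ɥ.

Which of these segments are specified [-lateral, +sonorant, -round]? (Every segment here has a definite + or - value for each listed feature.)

Checking each segment against [-lateral], [+sonorant], [-round]: /r/ (alveolar trill), /n/ (alveolar nasal), /ŋ/ (velar nasal), /m/ (bilabial nasal), /ɾ/ (alveolar tap), /ɲ/ (palatal nasal), among others, satisfy every feature; every other segment in the inventory fails at least one.

r, n, ŋ, m, ɾ, ɲ, j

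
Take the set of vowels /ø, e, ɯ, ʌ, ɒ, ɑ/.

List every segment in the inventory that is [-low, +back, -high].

Checking each segment against [-low], [+back], [-high]: /ʌ/ (mid back unrounded lax vowel) satisfies every feature; every other segment in the inventory fails at least one.

ʌ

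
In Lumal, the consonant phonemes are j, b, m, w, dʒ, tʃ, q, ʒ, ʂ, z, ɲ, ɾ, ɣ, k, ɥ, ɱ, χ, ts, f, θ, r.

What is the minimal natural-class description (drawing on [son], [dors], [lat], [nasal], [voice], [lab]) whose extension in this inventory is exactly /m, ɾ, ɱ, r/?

The class [+sonorant], [−dorsal] has exactly /m, ɾ, ɱ, r/ as its extension in this inventory. No smaller conjunction from the listed features achieves this: [−dorsal] alone would also admit /b, dʒ, tʃ, ʒ, …/; [+sonorant] alone would also admit /j, w, ɲ, ɥ/; and checking the remaining single features turns up none with this extension.

[+son, −dors]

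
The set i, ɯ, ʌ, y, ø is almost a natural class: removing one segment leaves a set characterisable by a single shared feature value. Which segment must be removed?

The remaining segments after removing /ʌ/ share [+tense]; /ʌ/ (mid back unrounded lax vowel) is [−tense]. For every other candidate removal, the leftover set fails to share any single feature value that the removed segment lacks.

ʌ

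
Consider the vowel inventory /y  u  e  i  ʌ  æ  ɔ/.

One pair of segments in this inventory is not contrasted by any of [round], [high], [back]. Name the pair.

/æ/ (low front unrounded vowel) and /e/ (mid front unrounded tense vowel) are both [−round], [−high], [−back], so none of the listed features separates them. (They do differ in [low], which is not among the given features.) Every other pair in the inventory differs on at least one listed feature.

æ, e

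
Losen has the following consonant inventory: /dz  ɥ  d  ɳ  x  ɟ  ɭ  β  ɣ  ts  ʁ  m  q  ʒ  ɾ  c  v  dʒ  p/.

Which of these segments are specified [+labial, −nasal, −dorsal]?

Checking each segment against [+labial], [−nasal], [−dorsal]: /β/ (voiced bilabial fricative), /v/ (voiced labiodental fricative), /p/ (voiceless bilabial stop) satisfy every feature; every other segment in the inventory fails at least one.

β, v, p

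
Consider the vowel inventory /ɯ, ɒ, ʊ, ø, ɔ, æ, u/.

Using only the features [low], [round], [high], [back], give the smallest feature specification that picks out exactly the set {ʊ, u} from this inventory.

The class [+high], [+round] has exactly /ʊ, u/ as its extension in this inventory. No smaller conjunction from the listed features achieves this: [+round] alone would also admit /ɒ, ø, ɔ/; [+high] alone would also admit /ɯ/; and checking the remaining single features turns up none with this extension.

[+high, +round]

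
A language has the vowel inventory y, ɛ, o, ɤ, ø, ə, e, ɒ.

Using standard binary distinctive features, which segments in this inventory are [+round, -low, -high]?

o, ø

Checking each segment against [+round], [-low], [-high]: /o/ (mid back rounded tense vowel), /ø/ (mid front rounded tense vowel) satisfy every feature; every other segment in the inventory fails at least one.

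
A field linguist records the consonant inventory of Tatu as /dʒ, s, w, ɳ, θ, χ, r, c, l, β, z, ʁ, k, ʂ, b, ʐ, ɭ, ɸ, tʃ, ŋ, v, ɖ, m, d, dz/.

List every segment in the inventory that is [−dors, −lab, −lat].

Among the inventory, the [−dorsal] segments are /dʒ, s, ɳ, θ, r, l, β, z, ʂ, b, ʐ, ɭ, ɸ, tʃ, v, ɖ, m, d, dz/.
Within that set, [−labial] gives /dʒ, s, ɳ, θ, r, l, z, ʂ, ʐ, ɭ, tʃ, ɖ, d, dz/.
Within that set, [−lateral] leaves /dʒ, s, ɳ, θ, r, z, ʂ, ʐ, tʃ, ɖ, d, dz/.

dʒ, s, ɳ, θ, r, z, ʂ, ʐ, tʃ, ɖ, d, dz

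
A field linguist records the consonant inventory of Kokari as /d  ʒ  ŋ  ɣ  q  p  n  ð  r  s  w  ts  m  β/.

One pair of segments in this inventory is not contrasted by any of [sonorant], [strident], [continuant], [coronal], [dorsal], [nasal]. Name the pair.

On the given features, /ʒ/ and /s/ have an identical profile: [-sonorant], [+strident], [+continuant], [+coronal], [-dorsal], [-nasal]. No other two segments in the inventory coincide on all 6 features. (They do differ in [voice], [anterior] and [distributed], which are not among the given features.)

ʒ, s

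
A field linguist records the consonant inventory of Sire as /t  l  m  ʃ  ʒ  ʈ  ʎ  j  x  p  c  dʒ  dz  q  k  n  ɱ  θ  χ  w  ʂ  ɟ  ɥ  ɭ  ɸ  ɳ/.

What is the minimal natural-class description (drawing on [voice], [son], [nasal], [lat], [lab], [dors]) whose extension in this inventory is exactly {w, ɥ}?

The class [+labial], [+dorsal] has exactly /w, ɥ/ as its extension in this inventory. No smaller conjunction from the listed features achieves this: [+dorsal] alone would also admit /ʎ, j, x, c, …/; [+labial] alone would also admit /m, p, ɱ, ɸ/; and checking the remaining single features turns up none with this extension.

[+lab, +dors]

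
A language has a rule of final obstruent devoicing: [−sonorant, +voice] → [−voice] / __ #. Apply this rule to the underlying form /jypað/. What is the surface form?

/ð/ satisfies [−sonorant, +voice] and sits in __ #. The [−voice] counterpart of the voiced dental fricative is /θ/. Other segments in /jypað/ either fail the structural description or are not in the environment, so the surface form is [jypaθ].

[jypaθ]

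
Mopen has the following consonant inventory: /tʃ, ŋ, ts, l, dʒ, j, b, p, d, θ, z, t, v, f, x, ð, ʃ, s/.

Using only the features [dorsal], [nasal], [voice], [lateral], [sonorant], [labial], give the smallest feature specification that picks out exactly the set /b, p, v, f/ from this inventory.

/b, p, v, f/ are exactly the [+labial] segments in the inventory, so a single feature suffices.

[+labial]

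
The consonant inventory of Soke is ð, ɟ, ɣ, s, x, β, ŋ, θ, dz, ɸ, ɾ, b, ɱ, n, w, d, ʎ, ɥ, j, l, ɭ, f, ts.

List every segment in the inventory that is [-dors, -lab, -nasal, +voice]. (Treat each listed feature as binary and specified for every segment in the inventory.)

ð, dz, ɾ, d, l, ɭ

Among the inventory, the [-dorsal] segments are /ð, s, β, θ, dz, ɸ, ɾ, b, ɱ, n, d, l, ɭ, f, ts/.
Within that set, [-labial] gives /ð, s, θ, dz, ɾ, n, d, l, ɭ, ts/.
Intersecting with [-nasal] gives /ð, s, θ, dz, ɾ, d, l, ɭ, ts/.
Then [+voice] leaves /ð, dz, ɾ, d, l, ɭ/.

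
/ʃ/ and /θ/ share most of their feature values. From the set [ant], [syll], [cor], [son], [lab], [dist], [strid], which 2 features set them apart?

[strident], [anterior]

The two segments share [-syllabic], [+coronal], [-sonorant], [-labial], [+distributed]. The only features from the list on which they differ: /ʃ/ is [+strident] while /θ/ is [-strident]; /ʃ/ is [-anterior] while /θ/ is [+anterior].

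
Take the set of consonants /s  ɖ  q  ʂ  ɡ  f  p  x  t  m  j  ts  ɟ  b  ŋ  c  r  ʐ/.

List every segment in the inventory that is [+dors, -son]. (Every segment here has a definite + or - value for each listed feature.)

q, ɡ, x, ɟ, c

The [+dorsal] segments are /q, ɡ, x, j, ɟ, ŋ, c/.
Then [-sonorant] leaves /q, ɡ, x, ɟ, c/.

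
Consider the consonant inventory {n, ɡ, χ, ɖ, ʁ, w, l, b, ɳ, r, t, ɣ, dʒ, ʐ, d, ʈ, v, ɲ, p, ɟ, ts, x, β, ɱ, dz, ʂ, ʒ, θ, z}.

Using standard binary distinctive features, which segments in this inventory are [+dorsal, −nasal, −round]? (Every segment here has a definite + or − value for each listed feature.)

ɡ, χ, ʁ, ɣ, ɟ, x

Checking each segment against [+dorsal], [−nasal], [−round]: /ɡ/ (voiced velar stop), /χ/ (voiceless uvular fricative), /ʁ/ (voiced uvular fricative), /ɣ/ (voiced velar fricative), /ɟ/ (voiced palatal stop), /x/ (voiceless velar fricative) satisfy every feature; every other segment in the inventory fails at least one.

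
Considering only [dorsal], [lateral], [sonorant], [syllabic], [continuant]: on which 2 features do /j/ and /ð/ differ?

[sonorant], [dorsal]

/j/ (palatal glide) and /ð/ (voiced dental fricative) agree on [−lateral], [−syllabic], [+continuant]. They differ on [sonorant] (/j/ [+], /ð/ [−]), [dorsal] (/j/ [+], /ð/ [−]).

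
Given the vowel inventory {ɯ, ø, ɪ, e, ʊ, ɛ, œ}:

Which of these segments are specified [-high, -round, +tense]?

Eliminate segments failing any feature: /ɯ, ɪ, ʊ/ are [+high]; /ø, œ/ are [+round]; /ɛ/ is [-tense]. The remaining /e/ satisfy [-high], [-round], [+tense].

e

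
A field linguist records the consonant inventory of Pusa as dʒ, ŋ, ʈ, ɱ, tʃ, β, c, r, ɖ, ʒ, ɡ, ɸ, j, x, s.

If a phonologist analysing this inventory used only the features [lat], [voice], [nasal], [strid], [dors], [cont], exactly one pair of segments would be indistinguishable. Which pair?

/β/ (voiced bilabial fricative) and /r/ (alveolar trill) are both [-lateral], [+voice], [-nasal], [-strident], [-dorsal], [+continuant], so none of the listed features separates them. (They do differ in [sonorant], [labial] and [coronal], which are not among the given features.) Every other pair in the inventory differs on at least one listed feature.

β, r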